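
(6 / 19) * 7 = 42 / 19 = 2.21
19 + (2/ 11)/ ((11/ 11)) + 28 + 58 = 1157/ 11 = 105.18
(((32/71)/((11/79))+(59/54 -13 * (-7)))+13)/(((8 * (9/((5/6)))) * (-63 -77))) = -4568687/510136704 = -0.01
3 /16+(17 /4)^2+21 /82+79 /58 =94493 /4756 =19.87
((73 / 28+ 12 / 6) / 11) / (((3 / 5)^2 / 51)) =18275 / 308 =59.33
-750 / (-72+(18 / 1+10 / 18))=14.03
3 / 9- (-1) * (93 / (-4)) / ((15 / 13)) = -1189 / 60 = -19.82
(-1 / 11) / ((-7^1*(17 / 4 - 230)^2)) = 16 / 62786493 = 0.00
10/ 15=0.67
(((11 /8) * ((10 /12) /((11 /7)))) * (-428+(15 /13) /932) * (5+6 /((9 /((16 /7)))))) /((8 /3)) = -3552158605 /4652544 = -763.49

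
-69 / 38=-1.82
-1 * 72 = -72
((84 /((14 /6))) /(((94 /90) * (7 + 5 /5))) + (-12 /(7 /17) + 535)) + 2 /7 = 335877 /658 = 510.45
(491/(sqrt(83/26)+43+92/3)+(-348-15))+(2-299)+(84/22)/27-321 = -122399878553/125642781-4419 * sqrt(2158)/1269119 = -974.35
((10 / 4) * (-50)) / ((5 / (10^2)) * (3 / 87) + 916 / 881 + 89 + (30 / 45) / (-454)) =-43497172500 / 31331877481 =-1.39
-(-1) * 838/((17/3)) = 2514/17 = 147.88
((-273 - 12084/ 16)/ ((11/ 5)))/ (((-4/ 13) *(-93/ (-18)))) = 802035/ 2728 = 294.00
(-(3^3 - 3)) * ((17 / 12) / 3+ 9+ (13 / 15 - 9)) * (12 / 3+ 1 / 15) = -29402 / 225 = -130.68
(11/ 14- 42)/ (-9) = 577/ 126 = 4.58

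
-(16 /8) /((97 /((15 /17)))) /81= -10 /44523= -0.00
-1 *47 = -47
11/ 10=1.10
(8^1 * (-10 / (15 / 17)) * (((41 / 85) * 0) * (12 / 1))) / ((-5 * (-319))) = 0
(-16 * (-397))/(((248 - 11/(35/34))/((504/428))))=14006160/444371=31.52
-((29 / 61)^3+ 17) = -17.11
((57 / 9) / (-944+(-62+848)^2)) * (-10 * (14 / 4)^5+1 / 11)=-5854337 / 108565952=-0.05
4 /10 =2 /5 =0.40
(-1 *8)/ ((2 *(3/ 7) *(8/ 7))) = -49/ 6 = -8.17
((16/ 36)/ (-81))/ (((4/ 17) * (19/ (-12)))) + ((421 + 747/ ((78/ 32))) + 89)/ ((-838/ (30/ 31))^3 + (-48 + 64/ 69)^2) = 1024699503006640234/ 69580022882412300921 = 0.01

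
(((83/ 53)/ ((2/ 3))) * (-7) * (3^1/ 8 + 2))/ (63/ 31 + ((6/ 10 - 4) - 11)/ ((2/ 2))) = 1711045/ 541872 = 3.16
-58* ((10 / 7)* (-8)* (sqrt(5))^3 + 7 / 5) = -406 / 5 + 23200* sqrt(5) / 7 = 7329.77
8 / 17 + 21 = 365 / 17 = 21.47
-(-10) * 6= 60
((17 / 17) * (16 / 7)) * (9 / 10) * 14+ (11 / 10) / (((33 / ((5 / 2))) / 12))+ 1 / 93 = 13862 / 465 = 29.81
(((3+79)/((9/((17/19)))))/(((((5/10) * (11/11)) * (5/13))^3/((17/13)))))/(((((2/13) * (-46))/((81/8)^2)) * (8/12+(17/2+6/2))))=-56932537311/31901000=-1784.66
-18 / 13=-1.38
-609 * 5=-3045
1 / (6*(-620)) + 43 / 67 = 159893 / 249240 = 0.64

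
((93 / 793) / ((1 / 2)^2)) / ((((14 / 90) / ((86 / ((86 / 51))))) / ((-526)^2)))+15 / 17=4015559343345 / 94367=42552580.28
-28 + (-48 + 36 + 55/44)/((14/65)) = -4363/56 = -77.91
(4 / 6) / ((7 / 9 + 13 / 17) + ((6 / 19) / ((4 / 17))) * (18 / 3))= 1938 / 27893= 0.07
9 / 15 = 3 / 5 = 0.60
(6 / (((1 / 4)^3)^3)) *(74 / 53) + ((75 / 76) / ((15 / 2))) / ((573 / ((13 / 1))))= 2534318017909 / 1154022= 2196074.27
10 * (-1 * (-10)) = 100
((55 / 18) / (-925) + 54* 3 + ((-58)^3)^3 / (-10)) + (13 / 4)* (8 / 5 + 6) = 1236705180151191362 / 1665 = 742765873964679.50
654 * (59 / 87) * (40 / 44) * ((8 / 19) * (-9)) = -1527.91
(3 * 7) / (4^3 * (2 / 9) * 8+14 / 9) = 63 / 346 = 0.18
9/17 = 0.53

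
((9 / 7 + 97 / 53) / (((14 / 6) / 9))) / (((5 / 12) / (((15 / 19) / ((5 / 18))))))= 20225376 / 246715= 81.98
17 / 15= 1.13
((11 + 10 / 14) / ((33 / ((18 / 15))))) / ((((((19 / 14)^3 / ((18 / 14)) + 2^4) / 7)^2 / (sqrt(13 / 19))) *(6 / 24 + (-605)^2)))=57155632128 *sqrt(247) / 6131839728564320705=0.00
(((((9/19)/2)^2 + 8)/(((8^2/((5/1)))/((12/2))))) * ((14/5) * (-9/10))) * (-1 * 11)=24185007/231040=104.68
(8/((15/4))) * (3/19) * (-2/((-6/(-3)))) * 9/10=-144/475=-0.30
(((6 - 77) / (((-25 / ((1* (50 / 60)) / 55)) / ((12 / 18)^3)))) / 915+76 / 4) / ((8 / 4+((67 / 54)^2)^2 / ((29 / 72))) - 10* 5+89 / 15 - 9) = -5457917834946 / 12979165061225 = -0.42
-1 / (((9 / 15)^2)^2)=-625 / 81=-7.72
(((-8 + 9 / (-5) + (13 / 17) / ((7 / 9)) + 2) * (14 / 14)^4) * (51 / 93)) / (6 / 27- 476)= 18252 / 2322985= 0.01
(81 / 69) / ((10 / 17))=459 / 230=2.00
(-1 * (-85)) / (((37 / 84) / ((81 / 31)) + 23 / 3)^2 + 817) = 231472080 / 2392035329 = 0.10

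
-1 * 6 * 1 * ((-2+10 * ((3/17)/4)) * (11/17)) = 6.05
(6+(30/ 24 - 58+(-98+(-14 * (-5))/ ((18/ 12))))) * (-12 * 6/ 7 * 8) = 8400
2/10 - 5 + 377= 1861/5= 372.20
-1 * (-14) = 14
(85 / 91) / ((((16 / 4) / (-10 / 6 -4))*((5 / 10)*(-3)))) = 1445 / 1638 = 0.88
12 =12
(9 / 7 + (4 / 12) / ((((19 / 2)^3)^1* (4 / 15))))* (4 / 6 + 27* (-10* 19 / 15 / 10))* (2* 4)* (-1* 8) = 1989497792 / 720195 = 2762.44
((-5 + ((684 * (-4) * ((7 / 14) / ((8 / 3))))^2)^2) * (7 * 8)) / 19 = 3878443663136 / 19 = 204128613849.26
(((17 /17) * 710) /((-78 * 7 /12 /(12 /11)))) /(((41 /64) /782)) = -852817920 /41041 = -20779.66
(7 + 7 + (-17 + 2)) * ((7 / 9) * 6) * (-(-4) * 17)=-952 / 3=-317.33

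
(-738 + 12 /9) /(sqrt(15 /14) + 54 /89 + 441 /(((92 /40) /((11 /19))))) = -580413932447440 /87931928481427 + 3342990642290*sqrt(210) /791387356332843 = -6.54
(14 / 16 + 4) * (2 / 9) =13 / 12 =1.08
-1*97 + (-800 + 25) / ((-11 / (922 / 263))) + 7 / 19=150.36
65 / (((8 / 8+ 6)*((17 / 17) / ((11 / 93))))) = 715 / 651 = 1.10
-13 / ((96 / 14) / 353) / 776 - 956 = -35641211 / 37248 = -956.86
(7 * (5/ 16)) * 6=105/ 8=13.12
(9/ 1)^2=81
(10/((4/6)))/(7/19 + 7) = 2.04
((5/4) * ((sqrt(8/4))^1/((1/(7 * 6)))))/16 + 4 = 4 + 105 * sqrt(2)/32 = 8.64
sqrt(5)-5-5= -7.76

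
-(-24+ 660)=-636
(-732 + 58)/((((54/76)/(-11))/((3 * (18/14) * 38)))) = 10705816/7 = 1529402.29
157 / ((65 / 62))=9734 / 65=149.75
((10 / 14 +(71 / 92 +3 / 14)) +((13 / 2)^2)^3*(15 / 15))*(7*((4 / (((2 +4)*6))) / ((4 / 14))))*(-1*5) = -27199681915 / 26496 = -1026558.04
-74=-74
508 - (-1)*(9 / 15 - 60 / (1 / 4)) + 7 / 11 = 14808 / 55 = 269.24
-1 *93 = -93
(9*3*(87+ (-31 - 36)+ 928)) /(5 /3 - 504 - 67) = -19197 /427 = -44.96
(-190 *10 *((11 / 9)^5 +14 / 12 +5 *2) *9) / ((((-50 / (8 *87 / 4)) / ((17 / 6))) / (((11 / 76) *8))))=17796800098 / 6561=2712513.35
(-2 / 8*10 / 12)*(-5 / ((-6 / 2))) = -25 / 72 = -0.35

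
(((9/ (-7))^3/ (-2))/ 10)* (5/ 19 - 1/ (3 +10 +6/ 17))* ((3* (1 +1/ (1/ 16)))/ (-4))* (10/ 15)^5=-35496/ 1056685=-0.03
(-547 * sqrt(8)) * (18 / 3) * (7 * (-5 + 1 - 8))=551376 * sqrt(2)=779763.42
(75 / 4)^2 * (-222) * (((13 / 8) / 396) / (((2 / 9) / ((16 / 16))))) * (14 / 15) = -3787875 / 2816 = -1345.13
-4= -4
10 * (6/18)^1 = 3.33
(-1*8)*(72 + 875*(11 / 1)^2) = -847576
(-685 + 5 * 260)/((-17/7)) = -4305/17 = -253.24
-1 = -1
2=2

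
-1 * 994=-994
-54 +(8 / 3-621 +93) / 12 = -880 / 9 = -97.78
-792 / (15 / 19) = -5016 / 5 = -1003.20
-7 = -7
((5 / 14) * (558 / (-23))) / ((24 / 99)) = -46035 / 1288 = -35.74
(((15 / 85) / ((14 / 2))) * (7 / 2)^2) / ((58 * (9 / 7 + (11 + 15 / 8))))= 147 / 390949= 0.00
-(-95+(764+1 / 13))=-8698 / 13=-669.08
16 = 16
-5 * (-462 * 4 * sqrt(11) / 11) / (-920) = -21 * sqrt(11) / 23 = -3.03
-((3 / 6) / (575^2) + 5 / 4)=-1653127 / 1322500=-1.25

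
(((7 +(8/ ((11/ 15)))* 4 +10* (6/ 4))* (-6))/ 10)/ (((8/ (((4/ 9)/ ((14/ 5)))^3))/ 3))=-18050/ 305613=-0.06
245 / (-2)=-245 / 2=-122.50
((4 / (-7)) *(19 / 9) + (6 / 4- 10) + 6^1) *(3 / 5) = -467 / 210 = -2.22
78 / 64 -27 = -825 / 32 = -25.78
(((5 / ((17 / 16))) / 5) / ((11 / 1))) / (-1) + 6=1106 / 187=5.91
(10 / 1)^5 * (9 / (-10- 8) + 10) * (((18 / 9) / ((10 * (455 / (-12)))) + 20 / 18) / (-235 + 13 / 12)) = -3441584000 / 766311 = -4491.11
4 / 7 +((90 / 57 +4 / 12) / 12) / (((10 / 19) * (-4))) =4997 / 10080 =0.50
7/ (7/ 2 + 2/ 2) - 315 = -2821/ 9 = -313.44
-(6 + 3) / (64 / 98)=-441 / 32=-13.78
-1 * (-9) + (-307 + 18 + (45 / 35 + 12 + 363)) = 674 / 7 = 96.29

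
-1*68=-68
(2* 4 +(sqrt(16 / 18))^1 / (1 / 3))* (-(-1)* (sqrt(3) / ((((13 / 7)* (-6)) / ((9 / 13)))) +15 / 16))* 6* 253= 2277* (845 - 56* sqrt(3))* (sqrt(2) +4) / 676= 13641.32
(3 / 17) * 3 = 9 / 17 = 0.53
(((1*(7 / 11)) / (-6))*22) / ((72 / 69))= -161 / 72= -2.24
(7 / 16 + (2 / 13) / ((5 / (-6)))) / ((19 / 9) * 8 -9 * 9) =-2367 / 600080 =-0.00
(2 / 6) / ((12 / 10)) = 5 / 18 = 0.28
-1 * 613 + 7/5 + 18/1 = -2968/5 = -593.60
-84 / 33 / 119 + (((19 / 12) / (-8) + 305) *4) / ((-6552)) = -6100799 / 29405376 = -0.21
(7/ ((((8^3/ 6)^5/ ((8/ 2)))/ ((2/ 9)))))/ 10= 189/ 1374389534720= 0.00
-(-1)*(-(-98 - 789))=887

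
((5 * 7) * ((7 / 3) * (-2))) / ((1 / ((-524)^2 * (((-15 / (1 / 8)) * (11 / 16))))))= 3699911600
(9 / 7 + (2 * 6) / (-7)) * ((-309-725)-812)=5538 / 7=791.14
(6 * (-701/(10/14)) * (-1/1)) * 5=29442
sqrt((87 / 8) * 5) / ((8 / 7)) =7 * sqrt(870) / 32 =6.45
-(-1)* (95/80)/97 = 19/1552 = 0.01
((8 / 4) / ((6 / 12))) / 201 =4 / 201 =0.02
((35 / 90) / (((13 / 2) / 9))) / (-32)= -7 / 416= -0.02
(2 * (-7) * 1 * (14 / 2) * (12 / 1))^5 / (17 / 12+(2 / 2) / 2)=-26990930365120512 / 23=-1173518711526978.78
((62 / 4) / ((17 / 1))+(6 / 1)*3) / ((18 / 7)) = 4501 / 612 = 7.35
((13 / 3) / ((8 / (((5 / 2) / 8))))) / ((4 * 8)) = 65 / 12288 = 0.01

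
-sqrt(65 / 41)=-sqrt(2665) / 41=-1.26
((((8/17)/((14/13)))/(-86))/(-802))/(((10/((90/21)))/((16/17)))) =624/244178123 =0.00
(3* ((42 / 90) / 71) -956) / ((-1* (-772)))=-339373 / 274060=-1.24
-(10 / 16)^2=-25 / 64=-0.39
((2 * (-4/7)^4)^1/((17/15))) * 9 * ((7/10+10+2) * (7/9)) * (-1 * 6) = -585216/5831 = -100.36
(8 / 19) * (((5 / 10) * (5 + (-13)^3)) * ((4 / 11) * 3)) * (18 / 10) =-946944 / 1045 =-906.17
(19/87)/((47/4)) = 76/4089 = 0.02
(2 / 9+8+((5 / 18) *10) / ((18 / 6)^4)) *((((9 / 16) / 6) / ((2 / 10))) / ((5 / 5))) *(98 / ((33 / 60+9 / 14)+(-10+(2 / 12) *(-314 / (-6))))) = -51612925 / 11556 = -4466.33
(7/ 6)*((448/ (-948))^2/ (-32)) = -1372/ 168507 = -0.01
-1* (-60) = 60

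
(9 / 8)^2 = 81 / 64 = 1.27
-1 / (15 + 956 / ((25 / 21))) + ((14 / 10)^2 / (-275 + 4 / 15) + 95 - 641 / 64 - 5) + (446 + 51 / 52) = 14211572812217 / 26969142720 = 526.96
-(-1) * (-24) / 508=-6 / 127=-0.05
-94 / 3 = -31.33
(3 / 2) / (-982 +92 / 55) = -165 / 107836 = -0.00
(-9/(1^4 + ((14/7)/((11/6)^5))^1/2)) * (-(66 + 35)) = 146395359/168827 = 867.13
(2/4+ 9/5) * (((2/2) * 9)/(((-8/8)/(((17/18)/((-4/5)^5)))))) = 244375/4096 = 59.66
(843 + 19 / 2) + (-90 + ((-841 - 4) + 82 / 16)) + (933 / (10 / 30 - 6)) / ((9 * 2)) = -11767 / 136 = -86.52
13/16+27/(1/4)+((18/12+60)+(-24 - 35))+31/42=37649/336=112.05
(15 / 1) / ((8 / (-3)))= -45 / 8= -5.62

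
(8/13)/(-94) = -4/611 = -0.01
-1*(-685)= 685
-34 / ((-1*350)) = 17 / 175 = 0.10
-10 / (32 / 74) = -185 / 8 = -23.12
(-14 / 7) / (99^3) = -2 / 970299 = -0.00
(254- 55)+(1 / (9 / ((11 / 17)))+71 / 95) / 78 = 8677853 / 43605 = 199.01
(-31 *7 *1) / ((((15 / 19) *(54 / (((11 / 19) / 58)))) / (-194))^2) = -247052113 / 551780100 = -0.45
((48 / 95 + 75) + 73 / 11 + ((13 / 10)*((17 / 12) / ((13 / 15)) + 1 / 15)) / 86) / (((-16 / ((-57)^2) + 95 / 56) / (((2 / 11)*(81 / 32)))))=22.36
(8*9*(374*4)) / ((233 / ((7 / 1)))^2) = 5277888 / 54289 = 97.22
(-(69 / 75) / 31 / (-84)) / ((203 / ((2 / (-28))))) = -23 / 185014200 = -0.00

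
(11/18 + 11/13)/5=341/1170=0.29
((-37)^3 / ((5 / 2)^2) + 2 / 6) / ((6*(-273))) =607811 / 122850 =4.95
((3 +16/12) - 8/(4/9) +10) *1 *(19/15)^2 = -3971/675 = -5.88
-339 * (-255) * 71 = 6137595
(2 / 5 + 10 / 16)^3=68921 / 64000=1.08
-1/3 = -0.33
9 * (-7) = -63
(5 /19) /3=0.09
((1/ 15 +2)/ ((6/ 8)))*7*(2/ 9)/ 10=868/ 2025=0.43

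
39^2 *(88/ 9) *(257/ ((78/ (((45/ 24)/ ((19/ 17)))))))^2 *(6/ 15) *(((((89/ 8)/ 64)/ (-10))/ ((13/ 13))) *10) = -93436548095/ 2957312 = -31595.09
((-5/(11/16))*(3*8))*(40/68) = -19200/187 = -102.67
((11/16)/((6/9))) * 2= 33/16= 2.06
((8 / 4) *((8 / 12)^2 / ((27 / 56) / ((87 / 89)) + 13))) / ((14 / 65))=60320 / 197217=0.31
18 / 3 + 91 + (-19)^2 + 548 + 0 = 1006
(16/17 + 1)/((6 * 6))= 11/204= 0.05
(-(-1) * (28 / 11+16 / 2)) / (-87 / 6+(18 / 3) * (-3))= -232 / 715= -0.32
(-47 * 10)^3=-103823000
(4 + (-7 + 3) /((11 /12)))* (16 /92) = -16 /253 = -0.06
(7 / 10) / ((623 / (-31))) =-31 / 890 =-0.03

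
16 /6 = 8 /3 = 2.67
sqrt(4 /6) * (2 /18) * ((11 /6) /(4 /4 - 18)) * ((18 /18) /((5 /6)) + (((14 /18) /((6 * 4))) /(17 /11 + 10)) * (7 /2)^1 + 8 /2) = -15720749 * sqrt(6) /755477280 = -0.05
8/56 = 1/7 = 0.14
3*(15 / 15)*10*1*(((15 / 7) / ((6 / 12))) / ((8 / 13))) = 208.93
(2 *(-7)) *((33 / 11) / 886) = -0.05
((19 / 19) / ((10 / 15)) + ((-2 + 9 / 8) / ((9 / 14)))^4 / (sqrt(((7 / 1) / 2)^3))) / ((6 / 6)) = 117649*sqrt(14) / 839808 + 3 / 2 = 2.02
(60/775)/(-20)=-3/775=-0.00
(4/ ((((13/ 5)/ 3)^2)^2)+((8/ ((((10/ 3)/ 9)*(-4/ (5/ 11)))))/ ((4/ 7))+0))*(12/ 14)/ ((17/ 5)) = 52679565/ 74772698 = 0.70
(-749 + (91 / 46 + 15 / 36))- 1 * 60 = -806.61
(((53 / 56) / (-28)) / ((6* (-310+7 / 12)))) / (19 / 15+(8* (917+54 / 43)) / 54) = 307665 / 2320214906576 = 0.00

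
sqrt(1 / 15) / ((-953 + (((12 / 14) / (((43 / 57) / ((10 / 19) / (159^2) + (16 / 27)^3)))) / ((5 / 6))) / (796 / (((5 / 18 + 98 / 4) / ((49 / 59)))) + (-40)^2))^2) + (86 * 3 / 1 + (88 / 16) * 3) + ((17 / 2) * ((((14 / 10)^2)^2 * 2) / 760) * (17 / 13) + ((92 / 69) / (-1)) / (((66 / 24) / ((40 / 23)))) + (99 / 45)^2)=18127528246201869928309627456335 * sqrt(15) / 246953674107044109895992086979735091489 + 1305792357251 / 4686825000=278.61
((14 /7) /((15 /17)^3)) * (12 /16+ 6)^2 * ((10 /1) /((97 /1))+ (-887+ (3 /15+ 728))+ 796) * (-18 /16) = -92253066507 /970000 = -95106.25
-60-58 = -118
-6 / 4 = -3 / 2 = -1.50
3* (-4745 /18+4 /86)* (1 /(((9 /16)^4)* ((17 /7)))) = -46792474624 /14388273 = -3252.13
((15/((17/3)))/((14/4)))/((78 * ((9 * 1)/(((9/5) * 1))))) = 3/1547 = 0.00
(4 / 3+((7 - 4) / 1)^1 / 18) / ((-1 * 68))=-3 / 136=-0.02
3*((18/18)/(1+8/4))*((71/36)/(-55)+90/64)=21707/15840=1.37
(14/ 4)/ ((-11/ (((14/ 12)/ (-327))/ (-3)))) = -49/ 129492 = -0.00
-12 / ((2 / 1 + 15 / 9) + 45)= -18 / 73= -0.25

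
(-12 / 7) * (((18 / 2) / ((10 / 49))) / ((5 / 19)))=-7182 / 25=-287.28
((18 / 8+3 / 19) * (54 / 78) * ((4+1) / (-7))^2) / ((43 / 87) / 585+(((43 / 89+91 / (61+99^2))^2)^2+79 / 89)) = 23918029779069730950450801880500 / 26638715557889515486799001355453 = 0.90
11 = 11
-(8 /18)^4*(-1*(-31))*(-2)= 15872 /6561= 2.42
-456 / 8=-57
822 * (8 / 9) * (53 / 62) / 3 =58088 / 279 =208.20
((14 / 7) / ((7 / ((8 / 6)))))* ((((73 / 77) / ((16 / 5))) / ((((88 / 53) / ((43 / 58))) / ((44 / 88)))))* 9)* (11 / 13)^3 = 27450555 / 199803968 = 0.14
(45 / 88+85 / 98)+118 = 514761 / 4312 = 119.38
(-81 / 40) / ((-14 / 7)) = 81 / 80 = 1.01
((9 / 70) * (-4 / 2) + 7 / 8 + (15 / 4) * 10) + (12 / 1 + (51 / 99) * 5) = 486889 / 9240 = 52.69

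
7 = 7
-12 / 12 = -1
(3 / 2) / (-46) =-0.03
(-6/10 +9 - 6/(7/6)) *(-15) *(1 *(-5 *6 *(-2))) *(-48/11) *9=115125.19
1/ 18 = 0.06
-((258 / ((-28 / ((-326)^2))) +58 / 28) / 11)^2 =-1553326005625 / 196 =-7925132681.76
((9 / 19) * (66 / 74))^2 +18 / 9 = 1076627 / 494209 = 2.18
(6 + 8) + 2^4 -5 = 25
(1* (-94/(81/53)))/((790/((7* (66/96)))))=-191807/511920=-0.37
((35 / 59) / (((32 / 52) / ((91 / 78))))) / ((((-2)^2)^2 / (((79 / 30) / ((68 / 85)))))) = 251615 / 1087488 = 0.23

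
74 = 74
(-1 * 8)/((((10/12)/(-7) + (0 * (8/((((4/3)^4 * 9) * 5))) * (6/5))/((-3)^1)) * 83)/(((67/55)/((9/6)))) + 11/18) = 135072/195107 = 0.69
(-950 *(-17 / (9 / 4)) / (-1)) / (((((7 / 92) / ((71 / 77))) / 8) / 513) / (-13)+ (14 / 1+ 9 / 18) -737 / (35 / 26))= 87549754656000 / 6501004921153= 13.47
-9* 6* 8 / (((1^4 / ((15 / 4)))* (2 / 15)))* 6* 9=-656100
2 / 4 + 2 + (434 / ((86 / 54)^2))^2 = 200217295997 / 6837602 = 29281.80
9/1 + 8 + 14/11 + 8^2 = 905/11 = 82.27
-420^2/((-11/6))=1058400/11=96218.18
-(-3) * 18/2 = 27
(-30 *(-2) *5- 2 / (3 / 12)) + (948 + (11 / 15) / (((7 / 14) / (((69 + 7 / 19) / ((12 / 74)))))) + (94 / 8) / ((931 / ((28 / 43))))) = 480586541 / 257355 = 1867.41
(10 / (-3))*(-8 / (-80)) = -1 / 3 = -0.33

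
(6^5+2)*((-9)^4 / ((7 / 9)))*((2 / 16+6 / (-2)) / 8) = -5281755903 / 224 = -23579267.42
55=55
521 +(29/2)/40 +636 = 92589/80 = 1157.36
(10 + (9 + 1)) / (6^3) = 5 / 54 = 0.09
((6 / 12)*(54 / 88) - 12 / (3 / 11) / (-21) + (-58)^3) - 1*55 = -360664177 / 1848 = -195164.60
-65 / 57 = -1.14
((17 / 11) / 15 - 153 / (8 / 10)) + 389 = 130583 / 660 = 197.85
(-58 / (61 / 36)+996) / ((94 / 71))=726.44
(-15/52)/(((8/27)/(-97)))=39285/416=94.44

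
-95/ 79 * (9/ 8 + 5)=-4655/ 632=-7.37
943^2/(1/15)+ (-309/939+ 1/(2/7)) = 8350050095/626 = 13338738.17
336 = 336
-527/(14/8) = -2108/7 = -301.14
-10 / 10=-1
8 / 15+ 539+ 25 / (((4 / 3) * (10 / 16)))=8543 / 15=569.53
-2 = -2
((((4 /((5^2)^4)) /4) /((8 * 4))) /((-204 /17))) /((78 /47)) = -47 /11700000000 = -0.00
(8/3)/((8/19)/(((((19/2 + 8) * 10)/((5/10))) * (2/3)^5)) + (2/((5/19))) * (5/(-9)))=-638400/1008613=-0.63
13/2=6.50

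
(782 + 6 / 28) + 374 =16187 / 14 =1156.21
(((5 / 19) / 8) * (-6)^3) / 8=-135 / 152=-0.89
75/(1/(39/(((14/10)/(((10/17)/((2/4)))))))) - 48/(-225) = 21939404/8925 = 2458.20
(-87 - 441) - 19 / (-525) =-277181 / 525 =-527.96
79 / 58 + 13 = 833 / 58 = 14.36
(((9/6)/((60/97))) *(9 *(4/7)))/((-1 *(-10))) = 873/700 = 1.25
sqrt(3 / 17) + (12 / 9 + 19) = sqrt(51) / 17 + 61 / 3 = 20.75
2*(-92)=-184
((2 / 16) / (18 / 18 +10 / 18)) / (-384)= -0.00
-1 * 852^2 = -725904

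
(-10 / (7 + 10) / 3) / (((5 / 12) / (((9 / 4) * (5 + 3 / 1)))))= -144 / 17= -8.47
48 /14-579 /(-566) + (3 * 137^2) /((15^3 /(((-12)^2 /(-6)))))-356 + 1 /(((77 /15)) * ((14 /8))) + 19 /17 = -1460044744591 /1944846750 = -750.72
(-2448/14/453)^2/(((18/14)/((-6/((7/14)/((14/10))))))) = -221952/114005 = -1.95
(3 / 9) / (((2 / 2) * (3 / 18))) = 2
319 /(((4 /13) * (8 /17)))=2203.09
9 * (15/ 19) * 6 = 810/ 19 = 42.63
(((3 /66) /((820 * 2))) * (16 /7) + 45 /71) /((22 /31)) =11011138 /12328085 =0.89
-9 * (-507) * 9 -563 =40504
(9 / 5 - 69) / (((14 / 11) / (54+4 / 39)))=-37136 / 13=-2856.62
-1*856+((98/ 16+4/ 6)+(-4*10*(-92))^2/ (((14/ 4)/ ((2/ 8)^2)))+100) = 40501333/ 168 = 241079.36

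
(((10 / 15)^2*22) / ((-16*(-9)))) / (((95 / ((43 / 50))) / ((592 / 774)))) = 814 / 1731375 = 0.00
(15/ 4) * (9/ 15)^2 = 27/ 20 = 1.35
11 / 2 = 5.50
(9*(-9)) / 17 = -81 / 17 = -4.76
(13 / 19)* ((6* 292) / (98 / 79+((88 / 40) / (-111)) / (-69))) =966.10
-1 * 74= -74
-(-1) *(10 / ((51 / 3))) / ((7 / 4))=40 / 119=0.34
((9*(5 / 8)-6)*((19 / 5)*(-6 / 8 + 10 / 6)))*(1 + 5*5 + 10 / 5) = -1463 / 40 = -36.58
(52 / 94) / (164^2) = 13 / 632056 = 0.00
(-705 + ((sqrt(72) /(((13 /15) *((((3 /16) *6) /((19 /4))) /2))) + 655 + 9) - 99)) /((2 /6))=-420 + 2280 *sqrt(2) /13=-171.97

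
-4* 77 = -308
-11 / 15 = -0.73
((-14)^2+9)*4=820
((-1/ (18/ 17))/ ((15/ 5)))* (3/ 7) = -17/ 126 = -0.13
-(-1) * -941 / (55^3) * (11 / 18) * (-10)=941 / 27225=0.03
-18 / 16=-9 / 8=-1.12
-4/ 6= -2/ 3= -0.67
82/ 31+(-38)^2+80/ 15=135034/ 93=1451.98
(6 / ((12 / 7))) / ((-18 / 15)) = -35 / 12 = -2.92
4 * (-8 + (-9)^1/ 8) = -73/ 2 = -36.50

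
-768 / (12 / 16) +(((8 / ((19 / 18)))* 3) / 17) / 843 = -92941168 / 90763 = -1024.00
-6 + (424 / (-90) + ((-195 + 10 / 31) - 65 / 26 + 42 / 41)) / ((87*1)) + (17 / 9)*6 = 30100111 / 9951930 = 3.02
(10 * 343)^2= 11764900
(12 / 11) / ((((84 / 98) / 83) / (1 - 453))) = -47747.64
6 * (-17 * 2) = -204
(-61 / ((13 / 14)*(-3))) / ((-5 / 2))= -1708 / 195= -8.76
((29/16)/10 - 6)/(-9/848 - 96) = 7049/116310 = 0.06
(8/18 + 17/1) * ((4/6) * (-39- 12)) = -5338/9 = -593.11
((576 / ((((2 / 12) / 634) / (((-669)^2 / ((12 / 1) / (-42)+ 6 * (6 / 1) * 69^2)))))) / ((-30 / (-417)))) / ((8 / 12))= 119294749.14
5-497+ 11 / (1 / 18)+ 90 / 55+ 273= -213 / 11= -19.36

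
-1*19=-19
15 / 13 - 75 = -73.85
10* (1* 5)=50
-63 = -63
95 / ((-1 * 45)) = -19 / 9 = -2.11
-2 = -2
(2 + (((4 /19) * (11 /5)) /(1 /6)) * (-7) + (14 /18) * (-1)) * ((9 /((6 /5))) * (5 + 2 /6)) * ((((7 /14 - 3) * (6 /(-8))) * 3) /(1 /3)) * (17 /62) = -3974685 /1178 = -3374.10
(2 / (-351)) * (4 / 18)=-4 / 3159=-0.00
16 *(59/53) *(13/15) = 12272/795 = 15.44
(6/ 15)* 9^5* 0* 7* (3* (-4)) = 0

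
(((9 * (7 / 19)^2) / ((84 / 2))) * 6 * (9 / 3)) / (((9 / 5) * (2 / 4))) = 210 / 361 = 0.58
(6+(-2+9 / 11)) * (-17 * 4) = -3604 / 11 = -327.64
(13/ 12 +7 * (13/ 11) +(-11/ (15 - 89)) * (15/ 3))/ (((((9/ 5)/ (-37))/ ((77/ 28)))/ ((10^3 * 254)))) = -3915171875/ 27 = -145006365.74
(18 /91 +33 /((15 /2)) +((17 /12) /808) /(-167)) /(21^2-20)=3387425609 /310171985760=0.01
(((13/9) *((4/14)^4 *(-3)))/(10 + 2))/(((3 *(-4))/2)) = 26/64827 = 0.00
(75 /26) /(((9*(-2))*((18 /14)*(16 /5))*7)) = -125 /22464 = -0.01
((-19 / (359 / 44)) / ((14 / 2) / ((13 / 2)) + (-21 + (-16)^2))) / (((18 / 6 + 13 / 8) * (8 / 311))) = -307268 / 3705957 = -0.08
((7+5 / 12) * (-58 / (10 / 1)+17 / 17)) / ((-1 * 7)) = 178 / 35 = 5.09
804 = 804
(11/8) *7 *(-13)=-1001/8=-125.12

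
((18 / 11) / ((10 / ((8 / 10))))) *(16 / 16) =36 / 275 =0.13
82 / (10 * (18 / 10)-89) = -82 / 71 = -1.15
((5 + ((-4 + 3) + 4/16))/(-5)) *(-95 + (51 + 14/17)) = 367/10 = 36.70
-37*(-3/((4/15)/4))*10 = 16650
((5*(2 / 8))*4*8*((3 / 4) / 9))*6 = 20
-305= -305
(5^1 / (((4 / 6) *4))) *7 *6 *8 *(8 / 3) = 1680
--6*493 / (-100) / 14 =-1479 / 700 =-2.11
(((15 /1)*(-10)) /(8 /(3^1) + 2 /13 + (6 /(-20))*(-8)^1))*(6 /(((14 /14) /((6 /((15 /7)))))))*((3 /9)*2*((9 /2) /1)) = -737100 /509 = -1448.13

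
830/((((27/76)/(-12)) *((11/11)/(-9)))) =252320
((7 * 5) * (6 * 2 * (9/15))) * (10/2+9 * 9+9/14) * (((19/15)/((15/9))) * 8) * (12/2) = 19912608/25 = 796504.32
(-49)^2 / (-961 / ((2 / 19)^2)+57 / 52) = -31213 / 1127479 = -0.03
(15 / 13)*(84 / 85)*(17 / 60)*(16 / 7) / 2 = 24 / 65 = 0.37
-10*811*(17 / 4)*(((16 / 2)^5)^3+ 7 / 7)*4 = -4850869379887405710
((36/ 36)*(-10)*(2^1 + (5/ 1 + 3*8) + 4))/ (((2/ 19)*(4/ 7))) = -23275/ 4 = -5818.75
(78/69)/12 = 13/138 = 0.09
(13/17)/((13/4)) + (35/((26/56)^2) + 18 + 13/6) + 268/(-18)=8681743/51714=167.88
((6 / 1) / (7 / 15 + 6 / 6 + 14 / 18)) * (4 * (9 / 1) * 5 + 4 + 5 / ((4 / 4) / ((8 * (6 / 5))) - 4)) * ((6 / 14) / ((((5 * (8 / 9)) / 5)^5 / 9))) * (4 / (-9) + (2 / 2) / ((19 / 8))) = -102140302995 / 1286129152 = -79.42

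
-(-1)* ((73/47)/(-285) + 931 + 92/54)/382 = 56220719/23026005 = 2.44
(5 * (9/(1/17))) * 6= 4590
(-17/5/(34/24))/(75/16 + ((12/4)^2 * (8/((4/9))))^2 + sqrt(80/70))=-564451776/6173382605195 + 6144 * sqrt(14)/6173382605195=-0.00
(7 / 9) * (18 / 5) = 14 / 5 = 2.80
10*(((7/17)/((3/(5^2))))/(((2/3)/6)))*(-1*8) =-42000/17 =-2470.59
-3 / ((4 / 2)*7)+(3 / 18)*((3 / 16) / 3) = -137 / 672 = -0.20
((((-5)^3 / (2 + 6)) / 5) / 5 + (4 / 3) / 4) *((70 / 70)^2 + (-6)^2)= -259 / 24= -10.79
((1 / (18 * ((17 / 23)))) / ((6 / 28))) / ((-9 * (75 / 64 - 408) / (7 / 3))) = 72128 / 322676541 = 0.00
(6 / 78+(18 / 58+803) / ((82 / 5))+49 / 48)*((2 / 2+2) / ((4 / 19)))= 705968275 / 989248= 713.64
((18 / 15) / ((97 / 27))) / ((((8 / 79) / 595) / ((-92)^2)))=1611293796 / 97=16611276.25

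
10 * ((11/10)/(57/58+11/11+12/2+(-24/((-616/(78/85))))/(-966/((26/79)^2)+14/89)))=1120247515390850/812969183617321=1.38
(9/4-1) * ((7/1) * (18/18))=35/4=8.75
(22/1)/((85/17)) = 4.40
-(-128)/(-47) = -128/47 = -2.72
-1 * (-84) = 84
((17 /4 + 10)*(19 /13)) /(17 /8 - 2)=2166 /13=166.62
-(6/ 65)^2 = -36/ 4225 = -0.01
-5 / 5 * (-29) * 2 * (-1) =-58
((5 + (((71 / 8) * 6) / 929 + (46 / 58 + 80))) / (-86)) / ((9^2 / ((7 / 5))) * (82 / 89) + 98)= -5763737455 / 873610849856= -0.01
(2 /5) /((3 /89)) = 178 /15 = 11.87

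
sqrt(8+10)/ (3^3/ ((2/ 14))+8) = 3*sqrt(2)/ 197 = 0.02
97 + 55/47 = 4614/47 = 98.17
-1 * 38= -38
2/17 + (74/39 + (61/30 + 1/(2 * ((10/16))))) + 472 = 210767/442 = 476.85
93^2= 8649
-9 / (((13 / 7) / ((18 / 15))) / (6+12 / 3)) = -756 / 13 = -58.15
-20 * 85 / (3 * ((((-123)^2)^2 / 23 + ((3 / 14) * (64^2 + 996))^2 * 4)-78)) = -1915900 / 49747648653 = -0.00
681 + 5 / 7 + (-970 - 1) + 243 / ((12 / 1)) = -7533 / 28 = -269.04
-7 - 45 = -52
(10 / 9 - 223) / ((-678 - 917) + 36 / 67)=133799 / 961461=0.14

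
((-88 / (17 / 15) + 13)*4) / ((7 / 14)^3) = -35168 / 17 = -2068.71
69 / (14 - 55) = -69 / 41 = -1.68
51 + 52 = 103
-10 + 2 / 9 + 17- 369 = -3256 / 9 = -361.78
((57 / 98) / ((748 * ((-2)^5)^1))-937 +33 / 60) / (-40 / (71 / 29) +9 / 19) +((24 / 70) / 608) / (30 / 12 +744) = 420298292237214207 / 7120248187162880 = 59.03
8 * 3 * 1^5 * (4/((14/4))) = 27.43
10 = 10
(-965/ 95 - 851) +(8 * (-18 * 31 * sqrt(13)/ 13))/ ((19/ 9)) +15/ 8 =-1445.75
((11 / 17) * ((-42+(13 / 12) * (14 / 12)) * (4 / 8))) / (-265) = 32263 / 648720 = 0.05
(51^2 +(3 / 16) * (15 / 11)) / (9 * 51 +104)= 457821 / 99088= 4.62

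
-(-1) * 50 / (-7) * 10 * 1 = -500 / 7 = -71.43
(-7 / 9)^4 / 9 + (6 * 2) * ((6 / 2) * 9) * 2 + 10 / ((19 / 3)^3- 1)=130725150263 / 201711384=648.08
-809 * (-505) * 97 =39628865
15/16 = 0.94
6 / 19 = 0.32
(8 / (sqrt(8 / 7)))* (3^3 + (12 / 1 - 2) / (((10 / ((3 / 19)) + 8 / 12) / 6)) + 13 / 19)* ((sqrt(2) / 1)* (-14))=-4240.65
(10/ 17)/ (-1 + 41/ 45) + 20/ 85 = -217/ 34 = -6.38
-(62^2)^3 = -56800235584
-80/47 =-1.70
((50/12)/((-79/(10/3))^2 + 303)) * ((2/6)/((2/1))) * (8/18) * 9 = 2500/778221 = 0.00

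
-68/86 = -34/43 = -0.79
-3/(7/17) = -51/7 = -7.29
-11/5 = -2.20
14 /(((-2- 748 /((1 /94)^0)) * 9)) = -7 /3375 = -0.00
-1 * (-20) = 20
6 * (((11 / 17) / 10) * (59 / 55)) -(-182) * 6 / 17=27477 / 425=64.65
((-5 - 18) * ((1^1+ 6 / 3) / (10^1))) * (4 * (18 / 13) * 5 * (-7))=17388 / 13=1337.54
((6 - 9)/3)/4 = -1/4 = -0.25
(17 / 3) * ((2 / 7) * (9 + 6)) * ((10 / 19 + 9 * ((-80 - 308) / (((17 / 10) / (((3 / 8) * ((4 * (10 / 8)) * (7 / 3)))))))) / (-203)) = 1075.06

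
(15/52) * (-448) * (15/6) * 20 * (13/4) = -21000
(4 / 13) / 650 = 2 / 4225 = 0.00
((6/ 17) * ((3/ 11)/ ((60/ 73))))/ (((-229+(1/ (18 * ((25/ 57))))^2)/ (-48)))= 23652000/ 963449993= 0.02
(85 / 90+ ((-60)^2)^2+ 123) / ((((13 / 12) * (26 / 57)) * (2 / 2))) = 340950953 / 13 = 26226996.38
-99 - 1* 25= -124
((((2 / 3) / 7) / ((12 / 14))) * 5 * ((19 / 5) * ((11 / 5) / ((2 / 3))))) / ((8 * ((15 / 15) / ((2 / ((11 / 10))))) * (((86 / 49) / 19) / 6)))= 17689 / 172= 102.84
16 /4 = 4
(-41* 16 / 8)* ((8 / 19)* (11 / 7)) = -7216 / 133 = -54.26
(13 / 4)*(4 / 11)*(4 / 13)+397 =4371 / 11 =397.36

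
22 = 22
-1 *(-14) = 14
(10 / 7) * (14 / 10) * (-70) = -140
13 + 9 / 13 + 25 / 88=15989 / 1144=13.98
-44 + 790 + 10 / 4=1497 / 2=748.50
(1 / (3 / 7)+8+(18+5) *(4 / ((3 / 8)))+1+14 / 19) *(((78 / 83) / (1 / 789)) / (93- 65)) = 10749336 / 1577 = 6816.32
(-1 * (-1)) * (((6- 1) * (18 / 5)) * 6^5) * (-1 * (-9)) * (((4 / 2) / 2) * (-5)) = -6298560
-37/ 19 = -1.95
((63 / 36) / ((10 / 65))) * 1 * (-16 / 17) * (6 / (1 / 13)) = -14196 / 17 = -835.06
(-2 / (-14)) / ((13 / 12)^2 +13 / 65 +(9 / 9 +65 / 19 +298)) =13680 / 29091377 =0.00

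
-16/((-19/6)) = 96/19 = 5.05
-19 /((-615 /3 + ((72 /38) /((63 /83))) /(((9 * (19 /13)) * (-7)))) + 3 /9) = 0.09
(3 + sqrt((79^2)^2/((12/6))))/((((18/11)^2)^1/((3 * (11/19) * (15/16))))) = 6655/3648 + 41533855 * sqrt(2)/21888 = 2685.38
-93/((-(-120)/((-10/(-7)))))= -31/28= -1.11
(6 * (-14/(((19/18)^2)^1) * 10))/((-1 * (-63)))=-4320/361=-11.97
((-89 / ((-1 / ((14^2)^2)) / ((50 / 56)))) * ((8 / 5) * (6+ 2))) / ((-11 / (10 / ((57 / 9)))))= -5608788.52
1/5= 0.20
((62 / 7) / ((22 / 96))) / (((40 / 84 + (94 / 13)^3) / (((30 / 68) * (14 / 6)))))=171629640 / 1632905879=0.11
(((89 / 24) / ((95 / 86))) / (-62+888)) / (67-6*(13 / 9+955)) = -3827 / 5340668200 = -0.00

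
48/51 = 16/17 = 0.94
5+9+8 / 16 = 29 / 2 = 14.50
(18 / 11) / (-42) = -3 / 77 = -0.04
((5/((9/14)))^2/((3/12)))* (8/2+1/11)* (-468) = -5096000/11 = -463272.73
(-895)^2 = 801025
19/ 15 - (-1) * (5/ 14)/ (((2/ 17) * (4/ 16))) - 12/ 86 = 13.27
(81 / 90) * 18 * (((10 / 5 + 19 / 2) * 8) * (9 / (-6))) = -11178 / 5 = -2235.60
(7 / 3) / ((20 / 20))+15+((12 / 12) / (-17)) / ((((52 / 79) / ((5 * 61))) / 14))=-483011 / 1326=-364.26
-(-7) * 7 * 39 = 1911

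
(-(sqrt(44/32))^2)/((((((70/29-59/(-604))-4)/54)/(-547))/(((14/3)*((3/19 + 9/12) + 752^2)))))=-7926892478562673/110086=-72006363012.21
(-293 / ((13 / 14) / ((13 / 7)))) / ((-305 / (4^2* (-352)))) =-3300352 / 305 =-10820.83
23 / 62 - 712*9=-6407.63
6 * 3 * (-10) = -180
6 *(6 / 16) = 9 / 4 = 2.25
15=15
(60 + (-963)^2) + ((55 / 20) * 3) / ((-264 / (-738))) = 14839233 / 16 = 927452.06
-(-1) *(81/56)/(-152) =-81/8512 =-0.01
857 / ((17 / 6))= 5142 / 17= 302.47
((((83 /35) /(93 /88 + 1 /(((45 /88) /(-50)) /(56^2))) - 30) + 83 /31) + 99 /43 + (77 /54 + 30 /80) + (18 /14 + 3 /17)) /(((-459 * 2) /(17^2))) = 6.85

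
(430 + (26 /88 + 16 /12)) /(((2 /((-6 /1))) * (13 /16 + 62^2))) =-227900 /676687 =-0.34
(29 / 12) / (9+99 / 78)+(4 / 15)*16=36061 / 8010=4.50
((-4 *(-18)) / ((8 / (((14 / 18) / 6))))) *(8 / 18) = 14 / 27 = 0.52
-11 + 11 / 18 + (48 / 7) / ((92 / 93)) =-10019 / 2898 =-3.46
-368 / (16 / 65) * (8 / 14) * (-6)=35880 / 7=5125.71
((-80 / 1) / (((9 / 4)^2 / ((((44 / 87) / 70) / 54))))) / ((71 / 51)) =-47872 / 31521231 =-0.00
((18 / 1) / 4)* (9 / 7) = 81 / 14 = 5.79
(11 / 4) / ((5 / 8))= 22 / 5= 4.40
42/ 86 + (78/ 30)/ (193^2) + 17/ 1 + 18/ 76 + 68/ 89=500780985193/ 27084865370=18.49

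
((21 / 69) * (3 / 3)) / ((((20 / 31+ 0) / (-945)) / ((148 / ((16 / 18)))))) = -74224.61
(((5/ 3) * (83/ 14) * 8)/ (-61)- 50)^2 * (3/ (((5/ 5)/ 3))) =4317804100/ 182329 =23681.39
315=315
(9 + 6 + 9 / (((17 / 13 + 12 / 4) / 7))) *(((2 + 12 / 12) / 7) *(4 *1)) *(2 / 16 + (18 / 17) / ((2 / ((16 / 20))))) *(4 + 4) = 265203 / 1190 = 222.86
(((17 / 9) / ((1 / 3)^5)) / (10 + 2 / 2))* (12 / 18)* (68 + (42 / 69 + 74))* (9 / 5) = 1806624 / 253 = 7140.81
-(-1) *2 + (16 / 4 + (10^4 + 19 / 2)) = 20031 / 2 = 10015.50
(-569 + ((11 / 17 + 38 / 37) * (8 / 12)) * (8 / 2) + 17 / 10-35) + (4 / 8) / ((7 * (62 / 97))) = -1631702893 / 2729860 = -597.72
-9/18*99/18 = -11/4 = -2.75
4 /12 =1 /3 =0.33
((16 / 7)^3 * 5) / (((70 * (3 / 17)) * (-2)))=-17408 / 7203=-2.42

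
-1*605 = -605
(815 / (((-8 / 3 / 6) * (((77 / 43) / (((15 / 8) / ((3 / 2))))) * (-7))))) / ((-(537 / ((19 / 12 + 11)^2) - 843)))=2397183135 / 11006474864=0.22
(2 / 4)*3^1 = 3 / 2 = 1.50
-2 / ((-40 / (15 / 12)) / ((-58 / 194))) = -29 / 1552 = -0.02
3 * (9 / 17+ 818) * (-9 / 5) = -75141 / 17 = -4420.06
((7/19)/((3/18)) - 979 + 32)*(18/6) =-53853/19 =-2834.37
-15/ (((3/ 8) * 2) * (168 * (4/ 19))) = -95/ 168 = -0.57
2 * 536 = 1072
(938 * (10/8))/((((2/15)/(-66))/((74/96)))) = -14316225/32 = -447382.03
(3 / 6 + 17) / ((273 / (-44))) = -110 / 39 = -2.82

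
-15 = -15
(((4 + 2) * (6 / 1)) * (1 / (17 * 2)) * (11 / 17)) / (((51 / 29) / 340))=38280 / 289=132.46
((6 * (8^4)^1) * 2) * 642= 31555584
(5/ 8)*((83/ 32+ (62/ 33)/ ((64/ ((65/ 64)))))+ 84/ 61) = 82465135/ 32980992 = 2.50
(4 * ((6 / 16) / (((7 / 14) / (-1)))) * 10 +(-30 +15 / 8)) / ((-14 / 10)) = 41.52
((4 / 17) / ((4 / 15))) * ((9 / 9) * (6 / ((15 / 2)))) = 12 / 17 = 0.71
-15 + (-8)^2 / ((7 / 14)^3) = 497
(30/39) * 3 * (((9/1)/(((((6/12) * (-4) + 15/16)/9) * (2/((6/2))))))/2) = -29160/221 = -131.95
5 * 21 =105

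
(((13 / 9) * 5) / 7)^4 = 17850625 / 15752961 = 1.13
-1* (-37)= 37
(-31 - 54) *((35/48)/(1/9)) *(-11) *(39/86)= 3828825/1376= 2782.58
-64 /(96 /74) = -148 /3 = -49.33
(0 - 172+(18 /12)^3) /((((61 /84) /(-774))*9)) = 1218147 /61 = 19969.62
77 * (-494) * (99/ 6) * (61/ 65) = -2945019/ 5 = -589003.80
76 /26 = 38 /13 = 2.92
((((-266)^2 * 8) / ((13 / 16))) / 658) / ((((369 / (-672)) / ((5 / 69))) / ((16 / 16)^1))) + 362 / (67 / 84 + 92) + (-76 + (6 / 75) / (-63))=-299676898999354 / 1414749588525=-211.82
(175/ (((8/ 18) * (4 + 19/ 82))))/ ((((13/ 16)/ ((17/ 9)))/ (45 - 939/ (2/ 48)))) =-21946717800/ 4511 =-4865155.80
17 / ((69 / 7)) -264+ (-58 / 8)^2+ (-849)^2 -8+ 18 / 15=3977626369 / 5520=720584.49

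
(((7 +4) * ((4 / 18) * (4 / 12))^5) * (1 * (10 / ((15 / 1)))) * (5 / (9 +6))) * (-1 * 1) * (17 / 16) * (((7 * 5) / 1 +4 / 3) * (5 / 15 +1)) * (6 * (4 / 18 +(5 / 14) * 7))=-15980272 / 3486784401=-0.00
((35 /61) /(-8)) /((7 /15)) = -75 /488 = -0.15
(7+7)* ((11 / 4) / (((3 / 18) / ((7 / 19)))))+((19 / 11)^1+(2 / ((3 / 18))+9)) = 22537 / 209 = 107.83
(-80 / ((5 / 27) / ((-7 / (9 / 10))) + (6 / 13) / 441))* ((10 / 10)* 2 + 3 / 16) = 222950 / 29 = 7687.93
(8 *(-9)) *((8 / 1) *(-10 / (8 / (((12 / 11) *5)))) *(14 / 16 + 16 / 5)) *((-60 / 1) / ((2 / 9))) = -4320981.82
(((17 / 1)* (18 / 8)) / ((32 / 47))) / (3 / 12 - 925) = -0.06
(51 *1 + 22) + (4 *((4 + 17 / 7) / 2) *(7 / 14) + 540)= 4336 / 7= 619.43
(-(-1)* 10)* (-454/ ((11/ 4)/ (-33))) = 54480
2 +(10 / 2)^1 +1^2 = 8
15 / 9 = 5 / 3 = 1.67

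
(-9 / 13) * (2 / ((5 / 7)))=-126 / 65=-1.94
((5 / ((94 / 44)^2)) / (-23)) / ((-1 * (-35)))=-484 / 355649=-0.00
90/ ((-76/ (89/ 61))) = -4005/ 2318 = -1.73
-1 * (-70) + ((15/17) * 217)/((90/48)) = 2926/17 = 172.12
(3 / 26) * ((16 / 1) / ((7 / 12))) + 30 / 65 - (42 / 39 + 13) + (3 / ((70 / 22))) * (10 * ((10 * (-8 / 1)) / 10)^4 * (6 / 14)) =10536447 / 637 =16540.73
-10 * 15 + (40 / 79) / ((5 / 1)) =-11842 / 79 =-149.90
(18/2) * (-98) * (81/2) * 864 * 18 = -555532992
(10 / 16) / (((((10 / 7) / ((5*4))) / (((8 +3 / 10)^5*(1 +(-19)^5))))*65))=-34137077303178549 / 2600000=-13129645116.61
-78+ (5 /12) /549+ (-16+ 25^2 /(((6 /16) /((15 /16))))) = 9674483 /6588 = 1468.50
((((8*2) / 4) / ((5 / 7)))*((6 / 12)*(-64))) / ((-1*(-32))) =-28 / 5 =-5.60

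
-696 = -696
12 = 12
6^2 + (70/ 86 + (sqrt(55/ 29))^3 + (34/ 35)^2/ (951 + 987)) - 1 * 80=-129663563/ 3002475 + 55 * sqrt(1595)/ 841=-40.57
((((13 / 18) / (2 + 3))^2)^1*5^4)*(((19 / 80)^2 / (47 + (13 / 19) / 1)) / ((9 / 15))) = 5795855 / 225441792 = 0.03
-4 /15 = -0.27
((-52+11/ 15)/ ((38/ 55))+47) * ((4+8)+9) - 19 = -22429/ 38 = -590.24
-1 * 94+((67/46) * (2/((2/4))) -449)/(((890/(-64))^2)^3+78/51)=-285407283415929196482/3036245716562470127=-94.00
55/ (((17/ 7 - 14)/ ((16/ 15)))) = -1232/ 243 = -5.07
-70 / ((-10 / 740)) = 5180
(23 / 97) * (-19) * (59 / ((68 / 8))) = -51566 / 1649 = -31.27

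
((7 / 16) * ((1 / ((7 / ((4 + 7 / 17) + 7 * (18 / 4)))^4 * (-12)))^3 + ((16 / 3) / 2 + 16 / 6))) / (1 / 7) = -1219925801449752123685902099996567305 / 2070849874467713926274343763968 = -589094.27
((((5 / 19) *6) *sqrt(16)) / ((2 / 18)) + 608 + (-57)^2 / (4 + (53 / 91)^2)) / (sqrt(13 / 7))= 965100067 *sqrt(91) / 8875451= 1037.30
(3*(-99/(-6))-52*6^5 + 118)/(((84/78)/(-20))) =52543985/7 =7506283.57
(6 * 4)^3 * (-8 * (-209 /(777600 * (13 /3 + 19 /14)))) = 5.22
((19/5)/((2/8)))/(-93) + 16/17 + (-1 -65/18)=-3.83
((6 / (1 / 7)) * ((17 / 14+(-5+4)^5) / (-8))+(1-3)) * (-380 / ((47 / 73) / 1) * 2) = 173375 / 47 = 3688.83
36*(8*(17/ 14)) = 2448/ 7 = 349.71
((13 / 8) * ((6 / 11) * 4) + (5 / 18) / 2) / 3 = 1459 / 1188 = 1.23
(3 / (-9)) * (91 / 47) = -91 / 141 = -0.65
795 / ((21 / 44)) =1665.71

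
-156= -156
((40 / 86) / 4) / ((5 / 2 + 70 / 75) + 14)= 150 / 22489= 0.01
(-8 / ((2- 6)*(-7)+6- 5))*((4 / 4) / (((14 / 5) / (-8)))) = 160 / 203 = 0.79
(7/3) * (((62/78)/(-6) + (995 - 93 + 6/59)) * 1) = 87168109/41418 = 2104.59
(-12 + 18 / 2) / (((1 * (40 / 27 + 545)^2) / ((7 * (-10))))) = 30618 / 43542005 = 0.00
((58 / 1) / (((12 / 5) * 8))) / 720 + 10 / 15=4637 / 6912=0.67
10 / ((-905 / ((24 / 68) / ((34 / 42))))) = -252 / 52309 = -0.00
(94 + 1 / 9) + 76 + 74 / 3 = 1753 / 9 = 194.78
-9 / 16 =-0.56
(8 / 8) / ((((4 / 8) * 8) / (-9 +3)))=-3 / 2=-1.50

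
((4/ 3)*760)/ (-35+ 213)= 5.69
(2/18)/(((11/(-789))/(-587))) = 154381/33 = 4678.21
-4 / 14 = -2 / 7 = -0.29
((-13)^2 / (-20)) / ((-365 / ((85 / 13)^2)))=289 / 292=0.99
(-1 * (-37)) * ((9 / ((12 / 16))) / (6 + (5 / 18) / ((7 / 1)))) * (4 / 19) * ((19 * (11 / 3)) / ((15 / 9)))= 2461536 / 3805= 646.92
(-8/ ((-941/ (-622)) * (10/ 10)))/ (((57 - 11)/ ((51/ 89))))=-0.07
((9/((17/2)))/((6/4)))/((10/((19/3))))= 0.45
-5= -5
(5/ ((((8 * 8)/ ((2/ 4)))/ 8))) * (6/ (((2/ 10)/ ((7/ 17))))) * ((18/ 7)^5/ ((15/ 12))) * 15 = 212576400/ 40817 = 5208.04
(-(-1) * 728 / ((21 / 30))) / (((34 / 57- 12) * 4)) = -22.80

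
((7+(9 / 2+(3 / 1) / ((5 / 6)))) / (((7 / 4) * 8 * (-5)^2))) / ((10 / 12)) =453 / 8750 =0.05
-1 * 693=-693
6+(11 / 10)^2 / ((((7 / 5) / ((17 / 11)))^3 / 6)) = 118971 / 7546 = 15.77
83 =83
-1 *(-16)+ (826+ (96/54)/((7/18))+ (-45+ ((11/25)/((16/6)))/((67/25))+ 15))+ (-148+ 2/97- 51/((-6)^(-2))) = -424848713/363944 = -1167.35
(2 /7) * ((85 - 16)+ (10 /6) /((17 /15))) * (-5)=-11980 /119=-100.67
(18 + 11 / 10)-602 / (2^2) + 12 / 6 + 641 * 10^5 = 320499353 / 5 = 64099870.60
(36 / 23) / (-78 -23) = -36 / 2323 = -0.02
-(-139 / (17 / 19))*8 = 21128 / 17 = 1242.82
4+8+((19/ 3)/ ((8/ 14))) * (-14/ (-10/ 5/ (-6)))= -907/ 2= -453.50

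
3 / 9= 1 / 3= 0.33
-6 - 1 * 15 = -21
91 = 91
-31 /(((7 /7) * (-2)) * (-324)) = -31 /648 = -0.05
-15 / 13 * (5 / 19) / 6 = -25 / 494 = -0.05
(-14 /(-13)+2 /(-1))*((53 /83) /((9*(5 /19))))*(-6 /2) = 4028 /5395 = 0.75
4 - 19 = -15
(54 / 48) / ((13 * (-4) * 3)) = -3 / 416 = -0.01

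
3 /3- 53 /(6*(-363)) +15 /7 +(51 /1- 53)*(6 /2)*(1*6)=-500569 /15246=-32.83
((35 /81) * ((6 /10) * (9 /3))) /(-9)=-7 /81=-0.09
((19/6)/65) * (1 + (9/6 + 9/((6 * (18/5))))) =133/936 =0.14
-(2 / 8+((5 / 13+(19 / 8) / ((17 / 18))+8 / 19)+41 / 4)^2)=-184.41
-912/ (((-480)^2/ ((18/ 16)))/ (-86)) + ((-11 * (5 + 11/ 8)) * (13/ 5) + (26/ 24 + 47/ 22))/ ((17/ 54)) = -40025199/ 70400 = -568.54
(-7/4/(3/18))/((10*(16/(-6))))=0.39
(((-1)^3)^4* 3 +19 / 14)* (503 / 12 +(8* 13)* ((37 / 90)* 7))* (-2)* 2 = -3746437 / 630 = -5946.73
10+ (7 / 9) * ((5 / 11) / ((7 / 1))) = 995 / 99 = 10.05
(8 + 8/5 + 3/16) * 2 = 783/40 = 19.58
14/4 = 7/2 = 3.50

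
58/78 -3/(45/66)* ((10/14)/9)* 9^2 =-7519/273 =-27.54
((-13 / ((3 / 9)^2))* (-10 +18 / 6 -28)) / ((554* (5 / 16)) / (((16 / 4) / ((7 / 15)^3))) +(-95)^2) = 88452000 / 195035011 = 0.45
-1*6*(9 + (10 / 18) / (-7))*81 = -30348 / 7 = -4335.43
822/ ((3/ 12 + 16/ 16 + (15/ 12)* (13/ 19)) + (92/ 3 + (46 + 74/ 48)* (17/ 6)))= 2248992/ 458207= 4.91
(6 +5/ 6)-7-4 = -25/ 6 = -4.17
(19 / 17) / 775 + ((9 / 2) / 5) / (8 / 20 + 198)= 0.01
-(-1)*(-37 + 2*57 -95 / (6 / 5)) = -13 / 6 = -2.17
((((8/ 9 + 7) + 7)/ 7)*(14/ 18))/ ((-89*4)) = -67/ 14418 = -0.00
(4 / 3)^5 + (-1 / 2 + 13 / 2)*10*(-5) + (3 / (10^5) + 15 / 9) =-7147099271 / 24300000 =-294.12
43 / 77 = 0.56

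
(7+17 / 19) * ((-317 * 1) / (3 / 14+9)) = -221900 / 817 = -271.60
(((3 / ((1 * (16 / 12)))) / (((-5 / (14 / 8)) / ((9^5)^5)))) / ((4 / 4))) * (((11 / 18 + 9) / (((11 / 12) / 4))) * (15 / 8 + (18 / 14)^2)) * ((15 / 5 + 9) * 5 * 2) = -10038129816457692382007980000.00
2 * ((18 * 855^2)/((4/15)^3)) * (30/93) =111024421875/248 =447679120.46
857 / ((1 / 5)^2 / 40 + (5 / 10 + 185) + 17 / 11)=9427000 / 2057511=4.58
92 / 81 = 1.14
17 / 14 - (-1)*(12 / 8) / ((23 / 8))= 559 / 322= 1.74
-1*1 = -1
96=96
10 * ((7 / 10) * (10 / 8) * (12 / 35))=3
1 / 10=0.10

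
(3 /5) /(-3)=-0.20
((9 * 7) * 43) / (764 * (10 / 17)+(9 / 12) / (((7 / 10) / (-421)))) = -644742 / 395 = -1632.26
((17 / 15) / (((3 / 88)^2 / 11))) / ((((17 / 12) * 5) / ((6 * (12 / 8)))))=340736 / 25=13629.44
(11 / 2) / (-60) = -11 / 120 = -0.09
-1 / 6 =-0.17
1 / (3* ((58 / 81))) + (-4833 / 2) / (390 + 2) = -129573 / 22736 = -5.70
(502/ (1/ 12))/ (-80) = -75.30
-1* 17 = -17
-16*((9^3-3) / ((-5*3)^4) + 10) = -2703872 / 16875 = -160.23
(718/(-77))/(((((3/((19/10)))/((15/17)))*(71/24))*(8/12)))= -245556/92939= -2.64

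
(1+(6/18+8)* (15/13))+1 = 151/13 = 11.62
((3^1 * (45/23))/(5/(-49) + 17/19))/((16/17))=237405/30176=7.87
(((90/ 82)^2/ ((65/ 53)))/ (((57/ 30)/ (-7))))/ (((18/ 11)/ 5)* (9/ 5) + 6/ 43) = -2961275625/ 596237252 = -4.97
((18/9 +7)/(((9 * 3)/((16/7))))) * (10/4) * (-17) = -680/21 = -32.38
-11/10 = -1.10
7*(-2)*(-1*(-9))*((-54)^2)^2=-1071385056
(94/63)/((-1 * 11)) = -94/693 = -0.14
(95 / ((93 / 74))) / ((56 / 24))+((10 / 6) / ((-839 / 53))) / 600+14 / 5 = 2306849203 / 65542680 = 35.20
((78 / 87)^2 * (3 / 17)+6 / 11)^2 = 11683448100 / 24732909289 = 0.47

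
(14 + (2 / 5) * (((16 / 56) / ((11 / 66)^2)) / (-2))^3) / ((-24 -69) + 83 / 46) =3187892 / 7194425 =0.44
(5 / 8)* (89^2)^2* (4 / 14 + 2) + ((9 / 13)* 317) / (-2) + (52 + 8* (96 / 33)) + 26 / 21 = 538328228261 / 6006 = 89631739.64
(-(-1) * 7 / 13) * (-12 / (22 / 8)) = -2.35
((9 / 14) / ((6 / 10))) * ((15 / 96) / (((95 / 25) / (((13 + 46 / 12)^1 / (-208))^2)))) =1275125 / 4419158016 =0.00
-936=-936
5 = 5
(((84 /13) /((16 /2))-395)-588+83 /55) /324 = -467459 /154440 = -3.03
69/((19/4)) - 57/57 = 13.53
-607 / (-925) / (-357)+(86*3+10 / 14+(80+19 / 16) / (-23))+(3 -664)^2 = 53126873797549 / 121522800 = 437176.18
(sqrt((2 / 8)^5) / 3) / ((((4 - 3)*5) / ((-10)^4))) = 125 / 6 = 20.83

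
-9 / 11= -0.82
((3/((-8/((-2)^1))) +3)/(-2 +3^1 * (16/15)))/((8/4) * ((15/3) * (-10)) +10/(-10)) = -25/808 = -0.03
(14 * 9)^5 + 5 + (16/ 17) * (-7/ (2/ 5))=539885479197/ 17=31757969364.53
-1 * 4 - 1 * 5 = -9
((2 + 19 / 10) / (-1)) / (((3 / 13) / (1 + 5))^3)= -342732 / 5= -68546.40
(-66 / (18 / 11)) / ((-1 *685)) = 121 / 2055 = 0.06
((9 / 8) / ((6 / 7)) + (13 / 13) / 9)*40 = 1025 / 18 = 56.94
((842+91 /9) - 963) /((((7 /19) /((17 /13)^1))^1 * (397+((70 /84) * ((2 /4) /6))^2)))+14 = 2436309098 /187284643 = 13.01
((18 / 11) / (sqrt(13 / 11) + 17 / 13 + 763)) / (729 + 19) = 581256 / 203075054633-1521 *sqrt(143) / 4467651201926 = 0.00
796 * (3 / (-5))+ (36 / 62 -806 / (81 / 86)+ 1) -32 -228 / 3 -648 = -26211983 / 12555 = -2087.77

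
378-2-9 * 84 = -380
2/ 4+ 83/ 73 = 239/ 146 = 1.64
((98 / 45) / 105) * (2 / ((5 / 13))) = 364 / 3375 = 0.11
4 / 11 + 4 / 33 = 16 / 33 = 0.48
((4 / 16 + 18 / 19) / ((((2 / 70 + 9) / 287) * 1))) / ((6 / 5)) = 4570475 / 144096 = 31.72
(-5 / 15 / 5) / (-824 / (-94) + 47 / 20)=-188 / 31347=-0.01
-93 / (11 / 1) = -93 / 11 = -8.45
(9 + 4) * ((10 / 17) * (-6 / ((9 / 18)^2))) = -3120 / 17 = -183.53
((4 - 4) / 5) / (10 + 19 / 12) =0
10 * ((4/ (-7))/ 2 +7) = 470/ 7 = 67.14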